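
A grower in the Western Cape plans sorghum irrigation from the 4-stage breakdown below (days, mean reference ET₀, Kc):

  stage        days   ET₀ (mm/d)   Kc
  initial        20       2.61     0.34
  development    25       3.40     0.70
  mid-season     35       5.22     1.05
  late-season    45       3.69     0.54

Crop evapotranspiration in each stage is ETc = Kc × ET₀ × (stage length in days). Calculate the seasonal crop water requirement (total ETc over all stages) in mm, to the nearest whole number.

initial: 0.34 × 2.61 × 20 = 17.75 mm
development: 0.70 × 3.40 × 25 = 59.50 mm
mid-season: 1.05 × 5.22 × 35 = 191.84 mm
late-season: 0.54 × 3.69 × 45 = 89.67 mm
Seasonal total = 358.76 mm

359 mm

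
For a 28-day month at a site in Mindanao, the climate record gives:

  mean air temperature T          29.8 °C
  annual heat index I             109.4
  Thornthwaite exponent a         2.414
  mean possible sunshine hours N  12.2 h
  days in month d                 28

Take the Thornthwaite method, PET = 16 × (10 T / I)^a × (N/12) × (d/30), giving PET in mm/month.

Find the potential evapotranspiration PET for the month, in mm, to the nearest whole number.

10T/I = 10 × 29.8 / 109.4 = 2.7239
(10T/I)^a = 2.7239^2.414 = 11.2344
Uncorrected PET = 16 × 11.2344 = 179.750 mm
Correction = (N/12)(d/30) = (12.2/12)(28/30) = 0.9489
PET = 179.750 × 0.9489 = 170.565 mm/month

171 mm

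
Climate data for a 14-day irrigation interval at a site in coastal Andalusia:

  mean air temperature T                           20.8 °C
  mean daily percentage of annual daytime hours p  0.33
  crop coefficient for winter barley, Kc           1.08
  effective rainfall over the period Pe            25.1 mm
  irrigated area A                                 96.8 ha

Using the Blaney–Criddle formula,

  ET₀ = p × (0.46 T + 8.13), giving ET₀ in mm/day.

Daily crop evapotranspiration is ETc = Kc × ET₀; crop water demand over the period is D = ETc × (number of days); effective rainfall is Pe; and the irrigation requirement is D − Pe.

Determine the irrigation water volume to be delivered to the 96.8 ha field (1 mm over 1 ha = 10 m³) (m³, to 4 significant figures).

ET₀ = 0.33 × (0.46 × 20.8 + 8.13) = 0.33 × 17.698 = 5.8403 mm/d
ETc = Kc × ET₀ = 1.08 × 5.8403 = 6.3075 mm/d
Crop demand D = ETc × 14 d = 6.3075 × 14 = 88.305 mm
D − Pe = 88.305 − 25.1 = 63.205 mm
Volume = 63.205 mm × 96.8 ha × 10 = 61182.4 m³

61180 m³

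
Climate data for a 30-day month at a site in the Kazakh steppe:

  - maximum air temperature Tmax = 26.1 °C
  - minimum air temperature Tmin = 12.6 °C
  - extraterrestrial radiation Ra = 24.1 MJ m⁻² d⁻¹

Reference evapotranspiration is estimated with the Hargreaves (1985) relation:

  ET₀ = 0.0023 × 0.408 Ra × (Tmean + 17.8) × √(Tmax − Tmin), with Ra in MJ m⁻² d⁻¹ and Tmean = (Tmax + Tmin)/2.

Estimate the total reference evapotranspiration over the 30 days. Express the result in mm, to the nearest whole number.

93 mm

Tmean = (26.1 + 12.6)/2 = 19.35 °C
0.408 Ra = 0.408 × 24.1 = 9.8328 mm/d equivalent
ET₀ = 0.0023 × 9.8328 × (19.35 + 17.8) × √13.5 = 0.0023 × 9.8328 × 37.15 × 3.6742 = 3.0869 mm/d
Over 30 days: 3.0869 × 30 = 92.607 mm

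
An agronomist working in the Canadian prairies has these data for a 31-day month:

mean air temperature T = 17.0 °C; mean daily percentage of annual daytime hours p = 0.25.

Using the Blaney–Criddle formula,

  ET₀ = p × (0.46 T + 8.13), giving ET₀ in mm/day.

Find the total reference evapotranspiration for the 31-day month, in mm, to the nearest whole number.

124 mm

ET₀ = 0.25 × (0.46 × 17.0 + 8.13) = 0.25 × 15.950 = 3.9875 mm/d
Monthly total = 3.9875 × 31 = 123.613 mm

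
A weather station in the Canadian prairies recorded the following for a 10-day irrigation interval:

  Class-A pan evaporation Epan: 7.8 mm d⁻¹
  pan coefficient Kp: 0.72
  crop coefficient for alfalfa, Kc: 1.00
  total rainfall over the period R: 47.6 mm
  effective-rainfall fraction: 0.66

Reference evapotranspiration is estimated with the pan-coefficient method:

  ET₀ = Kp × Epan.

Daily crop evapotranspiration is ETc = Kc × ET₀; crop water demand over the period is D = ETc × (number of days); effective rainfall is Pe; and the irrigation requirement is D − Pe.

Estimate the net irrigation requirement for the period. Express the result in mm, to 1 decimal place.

24.7 mm

ET₀ = 0.72 × 7.8 = 5.6160 mm/d
ETc = Kc × ET₀ = 1.00 × 5.6160 = 5.6160 mm/d
Crop demand D = ETc × 10 d = 5.6160 × 10 = 56.160 mm
Pe = 0.66 × 47.6 = 31.416 mm
D − Pe = 56.160 − 31.416 = 24.744 mm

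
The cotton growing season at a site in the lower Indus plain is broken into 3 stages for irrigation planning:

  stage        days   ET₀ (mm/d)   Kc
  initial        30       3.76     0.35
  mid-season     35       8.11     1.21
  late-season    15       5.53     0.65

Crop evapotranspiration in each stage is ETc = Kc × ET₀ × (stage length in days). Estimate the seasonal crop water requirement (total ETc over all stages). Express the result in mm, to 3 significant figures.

initial: 0.35 × 3.76 × 30 = 39.48 mm
mid-season: 1.21 × 8.11 × 35 = 343.46 mm
late-season: 0.65 × 5.53 × 15 = 53.92 mm
Seasonal total = 436.86 mm

437 mm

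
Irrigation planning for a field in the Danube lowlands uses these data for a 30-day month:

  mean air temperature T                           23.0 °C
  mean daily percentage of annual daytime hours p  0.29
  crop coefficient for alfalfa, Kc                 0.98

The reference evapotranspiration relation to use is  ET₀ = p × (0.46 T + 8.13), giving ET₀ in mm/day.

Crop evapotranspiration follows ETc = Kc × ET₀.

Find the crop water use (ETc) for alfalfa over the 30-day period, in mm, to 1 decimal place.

159.5 mm

ET₀ = 0.29 × (0.46 × 23.0 + 8.13) = 0.29 × 18.710 = 5.4259 mm/d
ETc = Kc × ET₀ = 0.98 × 5.4259 = 5.3174 mm/d
Over 30 days: 5.3174 × 30 = 159.522 mm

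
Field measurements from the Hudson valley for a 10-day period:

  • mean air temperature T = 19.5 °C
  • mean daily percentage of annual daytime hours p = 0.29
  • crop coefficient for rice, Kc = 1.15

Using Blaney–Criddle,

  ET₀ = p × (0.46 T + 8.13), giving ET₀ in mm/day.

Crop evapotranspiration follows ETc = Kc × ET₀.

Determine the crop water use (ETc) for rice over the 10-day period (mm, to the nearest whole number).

57 mm

ET₀ = 0.29 × (0.46 × 19.5 + 8.13) = 0.29 × 17.100 = 4.9590 mm/d
ETc = Kc × ET₀ = 1.15 × 4.9590 = 5.7029 mm/d
Over 10 days: 5.7029 × 10 = 57.029 mm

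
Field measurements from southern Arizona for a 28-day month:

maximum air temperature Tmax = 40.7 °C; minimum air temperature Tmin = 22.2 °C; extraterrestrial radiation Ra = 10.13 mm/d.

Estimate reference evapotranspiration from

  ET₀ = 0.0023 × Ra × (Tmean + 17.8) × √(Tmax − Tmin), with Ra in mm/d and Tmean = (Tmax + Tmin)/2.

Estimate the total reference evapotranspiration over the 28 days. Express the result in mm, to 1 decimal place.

138.2 mm

Tmean = (40.7 + 22.2)/2 = 31.45 °C
ET₀ = 0.0023 × 10.13 × (31.45 + 17.8) × √18.5 = 0.0023 × 10.13 × 49.25 × 4.3012 = 4.9355 mm/d
Over 28 days: 4.9355 × 28 = 138.194 mm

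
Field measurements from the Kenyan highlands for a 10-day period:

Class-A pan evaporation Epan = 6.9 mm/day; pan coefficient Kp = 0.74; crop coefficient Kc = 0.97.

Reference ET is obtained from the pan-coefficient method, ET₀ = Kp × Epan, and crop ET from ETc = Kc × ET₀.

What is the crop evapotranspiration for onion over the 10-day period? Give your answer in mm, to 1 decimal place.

ET₀ = 0.74 × 6.9 = 5.1060 mm/d
ETc = Kc × ET₀ = 0.97 × 5.1060 = 4.9528 mm/d
Over 10 days: 4.9528 × 10 = 49.528 mm

49.5 mm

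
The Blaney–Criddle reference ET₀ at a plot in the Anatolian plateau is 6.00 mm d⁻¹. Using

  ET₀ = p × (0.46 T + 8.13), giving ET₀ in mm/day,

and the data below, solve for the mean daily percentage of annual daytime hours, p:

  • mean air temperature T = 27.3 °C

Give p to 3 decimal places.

p = ET₀ / (0.46 T + 8.13) = 6.00 / (0.46 × 27.3 + 8.13) = 6.00 / 20.688 = 0.2900

0.290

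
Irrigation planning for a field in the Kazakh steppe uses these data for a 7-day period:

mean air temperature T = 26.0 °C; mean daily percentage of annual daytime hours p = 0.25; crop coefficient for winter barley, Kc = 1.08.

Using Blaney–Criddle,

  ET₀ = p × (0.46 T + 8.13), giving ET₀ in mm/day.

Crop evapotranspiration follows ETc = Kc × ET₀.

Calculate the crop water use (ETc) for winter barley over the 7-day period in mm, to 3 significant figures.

ET₀ = 0.25 × (0.46 × 26.0 + 8.13) = 0.25 × 20.090 = 5.0225 mm/d
ETc = Kc × ET₀ = 1.08 × 5.0225 = 5.4243 mm/d
Over 7 days: 5.4243 × 7 = 37.970 mm

38.0 mm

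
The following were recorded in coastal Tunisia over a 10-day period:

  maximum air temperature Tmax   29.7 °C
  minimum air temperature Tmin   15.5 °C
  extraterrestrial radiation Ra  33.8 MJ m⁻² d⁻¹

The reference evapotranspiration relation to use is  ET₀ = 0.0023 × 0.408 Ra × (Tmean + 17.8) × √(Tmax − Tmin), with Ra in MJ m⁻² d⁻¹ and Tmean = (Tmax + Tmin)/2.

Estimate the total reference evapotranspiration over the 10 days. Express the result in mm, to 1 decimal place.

Tmean = (29.7 + 15.5)/2 = 22.60 °C
0.408 Ra = 0.408 × 33.8 = 13.7904 mm/d equivalent
ET₀ = 0.0023 × 13.7904 × (22.60 + 17.8) × √14.2 = 0.0023 × 13.7904 × 40.40 × 3.7683 = 4.8287 mm/d
Over 10 days: 4.8287 × 10 = 48.287 mm

48.3 mm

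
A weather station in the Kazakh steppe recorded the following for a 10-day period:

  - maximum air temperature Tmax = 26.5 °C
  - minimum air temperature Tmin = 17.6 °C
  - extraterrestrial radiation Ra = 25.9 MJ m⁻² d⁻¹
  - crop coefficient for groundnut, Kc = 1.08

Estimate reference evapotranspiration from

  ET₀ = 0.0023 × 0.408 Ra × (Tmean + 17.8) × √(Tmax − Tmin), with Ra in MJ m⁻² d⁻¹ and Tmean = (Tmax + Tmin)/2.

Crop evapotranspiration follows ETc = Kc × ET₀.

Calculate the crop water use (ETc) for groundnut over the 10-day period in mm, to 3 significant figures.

31.2 mm

Tmean = (26.5 + 17.6)/2 = 22.05 °C
0.408 Ra = 0.408 × 25.9 = 10.5672 mm/d equivalent
ET₀ = 0.0023 × 10.5672 × (22.05 + 17.8) × √8.9 = 0.0023 × 10.5672 × 39.85 × 2.9833 = 2.8894 mm/d
ETc = Kc × ET₀ = 1.08 × 2.8894 = 3.1206 mm/d
Over 10 days: 3.1206 × 10 = 31.206 mm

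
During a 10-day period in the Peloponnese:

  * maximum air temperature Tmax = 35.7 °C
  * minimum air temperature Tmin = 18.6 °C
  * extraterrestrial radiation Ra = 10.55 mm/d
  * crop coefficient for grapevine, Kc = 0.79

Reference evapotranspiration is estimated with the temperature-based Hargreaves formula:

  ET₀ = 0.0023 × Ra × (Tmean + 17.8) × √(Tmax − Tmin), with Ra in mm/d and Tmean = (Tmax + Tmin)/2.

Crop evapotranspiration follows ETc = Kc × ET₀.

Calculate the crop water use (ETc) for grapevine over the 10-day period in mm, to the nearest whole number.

Tmean = (35.7 + 18.6)/2 = 27.15 °C
ET₀ = 0.0023 × 10.55 × (27.15 + 17.8) × √17.1 = 0.0023 × 10.55 × 44.95 × 4.1352 = 4.5103 mm/d
ETc = Kc × ET₀ = 0.79 × 4.5103 = 3.5631 mm/d
Over 10 days: 3.5631 × 10 = 35.631 mm

36 mm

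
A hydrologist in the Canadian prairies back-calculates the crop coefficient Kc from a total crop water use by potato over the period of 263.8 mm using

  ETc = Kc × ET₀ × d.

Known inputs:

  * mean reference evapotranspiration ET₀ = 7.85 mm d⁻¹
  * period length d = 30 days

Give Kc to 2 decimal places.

1.12

ETc = Kc × ET₀ × d  ⇒  Kc = ETc / (ET₀ × d)
Kc = 263.8 / (7.85 × 30) = 263.8 / 235.50 = 1.1202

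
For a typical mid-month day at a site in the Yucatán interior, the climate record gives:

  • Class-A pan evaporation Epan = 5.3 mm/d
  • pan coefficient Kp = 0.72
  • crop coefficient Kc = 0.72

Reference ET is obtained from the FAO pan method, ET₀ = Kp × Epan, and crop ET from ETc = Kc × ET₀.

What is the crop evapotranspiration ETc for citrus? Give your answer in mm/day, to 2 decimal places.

2.75 mm/day

ET₀ = 0.72 × 5.3 = 3.8160 mm/d
ETc = Kc × ET₀ = 0.72 × 3.8160 = 2.7475 mm/d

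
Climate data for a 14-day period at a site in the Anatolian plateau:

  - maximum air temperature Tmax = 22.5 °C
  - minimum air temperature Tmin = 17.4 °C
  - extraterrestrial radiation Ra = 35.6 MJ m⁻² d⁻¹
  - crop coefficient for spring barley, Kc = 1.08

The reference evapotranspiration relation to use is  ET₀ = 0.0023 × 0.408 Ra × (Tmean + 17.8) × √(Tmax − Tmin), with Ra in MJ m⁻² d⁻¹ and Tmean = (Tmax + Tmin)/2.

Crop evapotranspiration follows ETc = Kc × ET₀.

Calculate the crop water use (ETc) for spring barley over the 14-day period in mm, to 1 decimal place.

43.1 mm

Tmean = (22.5 + 17.4)/2 = 19.95 °C
0.408 Ra = 0.408 × 35.6 = 14.5248 mm/d equivalent
ET₀ = 0.0023 × 14.5248 × (19.95 + 17.8) × √5.1 = 0.0023 × 14.5248 × 37.75 × 2.2583 = 2.8480 mm/d
ETc = Kc × ET₀ = 1.08 × 2.8480 = 3.0758 mm/d
Over 14 days: 3.0758 × 14 = 43.061 mm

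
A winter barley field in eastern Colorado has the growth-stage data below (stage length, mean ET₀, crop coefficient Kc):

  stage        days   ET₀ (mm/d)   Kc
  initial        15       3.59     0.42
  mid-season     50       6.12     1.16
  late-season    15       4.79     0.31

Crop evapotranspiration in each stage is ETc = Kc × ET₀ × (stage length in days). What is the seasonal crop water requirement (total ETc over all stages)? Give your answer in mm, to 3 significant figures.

400 mm

initial: 0.42 × 3.59 × 15 = 22.62 mm
mid-season: 1.16 × 6.12 × 50 = 354.96 mm
late-season: 0.31 × 4.79 × 15 = 22.27 mm
Seasonal total = 399.85 mm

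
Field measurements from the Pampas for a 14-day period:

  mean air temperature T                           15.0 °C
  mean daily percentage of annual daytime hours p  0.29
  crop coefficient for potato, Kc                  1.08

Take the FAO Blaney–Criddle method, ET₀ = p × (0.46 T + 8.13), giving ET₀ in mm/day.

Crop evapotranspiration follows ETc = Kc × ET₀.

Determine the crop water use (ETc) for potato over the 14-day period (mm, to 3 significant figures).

65.9 mm

ET₀ = 0.29 × (0.46 × 15.0 + 8.13) = 0.29 × 15.030 = 4.3587 mm/d
ETc = Kc × ET₀ = 1.08 × 4.3587 = 4.7074 mm/d
Over 14 days: 4.7074 × 14 = 65.904 mm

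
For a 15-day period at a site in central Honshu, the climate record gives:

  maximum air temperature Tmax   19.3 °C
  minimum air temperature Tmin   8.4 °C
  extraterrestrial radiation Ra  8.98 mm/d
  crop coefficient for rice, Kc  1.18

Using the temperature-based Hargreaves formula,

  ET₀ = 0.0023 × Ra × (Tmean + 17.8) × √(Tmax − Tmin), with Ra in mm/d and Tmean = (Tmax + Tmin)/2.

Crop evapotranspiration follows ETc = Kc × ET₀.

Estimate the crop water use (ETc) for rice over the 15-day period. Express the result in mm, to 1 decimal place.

38.2 mm

Tmean = (19.3 + 8.4)/2 = 13.85 °C
ET₀ = 0.0023 × 8.98 × (13.85 + 17.8) × √10.9 = 0.0023 × 8.98 × 31.65 × 3.3015 = 2.1582 mm/d
ETc = Kc × ET₀ = 1.18 × 2.1582 = 2.5467 mm/d
Over 15 days: 2.5467 × 15 = 38.201 mm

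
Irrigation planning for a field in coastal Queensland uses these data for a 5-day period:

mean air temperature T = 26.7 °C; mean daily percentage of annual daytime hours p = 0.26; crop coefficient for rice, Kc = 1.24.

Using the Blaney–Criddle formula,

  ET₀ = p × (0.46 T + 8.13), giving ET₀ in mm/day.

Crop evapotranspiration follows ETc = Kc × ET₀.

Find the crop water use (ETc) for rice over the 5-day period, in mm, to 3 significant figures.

32.9 mm

ET₀ = 0.26 × (0.46 × 26.7 + 8.13) = 0.26 × 20.412 = 5.3071 mm/d
ETc = Kc × ET₀ = 1.24 × 5.3071 = 6.5808 mm/d
Over 5 days: 6.5808 × 5 = 32.904 mm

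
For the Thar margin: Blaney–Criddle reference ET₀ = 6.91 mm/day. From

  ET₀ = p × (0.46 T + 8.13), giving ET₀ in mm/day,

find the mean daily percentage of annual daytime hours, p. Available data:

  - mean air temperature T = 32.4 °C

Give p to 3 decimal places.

0.300

p = ET₀ / (0.46 T + 8.13) = 6.91 / (0.46 × 32.4 + 8.13) = 6.91 / 23.034 = 0.3000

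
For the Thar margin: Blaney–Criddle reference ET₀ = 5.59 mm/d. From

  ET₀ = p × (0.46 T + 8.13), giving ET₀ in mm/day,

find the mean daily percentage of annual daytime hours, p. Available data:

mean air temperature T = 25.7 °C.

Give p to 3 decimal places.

0.280

p = ET₀ / (0.46 T + 8.13) = 5.59 / (0.46 × 25.7 + 8.13) = 5.59 / 19.952 = 0.2802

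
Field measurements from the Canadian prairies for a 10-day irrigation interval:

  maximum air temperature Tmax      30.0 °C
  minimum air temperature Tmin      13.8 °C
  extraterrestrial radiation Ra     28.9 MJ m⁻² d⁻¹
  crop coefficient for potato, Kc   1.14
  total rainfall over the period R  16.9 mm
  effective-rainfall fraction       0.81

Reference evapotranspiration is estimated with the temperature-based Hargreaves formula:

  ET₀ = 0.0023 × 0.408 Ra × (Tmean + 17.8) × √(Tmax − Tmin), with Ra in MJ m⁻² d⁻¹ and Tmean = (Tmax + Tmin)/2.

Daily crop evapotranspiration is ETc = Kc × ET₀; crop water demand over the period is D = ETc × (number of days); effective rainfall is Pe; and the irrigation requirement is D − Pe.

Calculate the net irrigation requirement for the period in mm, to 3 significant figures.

Tmean = (30.0 + 13.8)/2 = 21.90 °C
0.408 Ra = 0.408 × 28.9 = 11.7912 mm/d equivalent
ET₀ = 0.0023 × 11.7912 × (21.90 + 17.8) × √16.2 = 0.0023 × 11.7912 × 39.70 × 4.0249 = 4.3334 mm/d
ETc = Kc × ET₀ = 1.14 × 4.3334 = 4.9401 mm/d
Crop demand D = ETc × 10 d = 4.9401 × 10 = 49.401 mm
Pe = 0.81 × 16.9 = 13.689 mm
D − Pe = 49.401 − 13.689 = 35.712 mm

35.7 mm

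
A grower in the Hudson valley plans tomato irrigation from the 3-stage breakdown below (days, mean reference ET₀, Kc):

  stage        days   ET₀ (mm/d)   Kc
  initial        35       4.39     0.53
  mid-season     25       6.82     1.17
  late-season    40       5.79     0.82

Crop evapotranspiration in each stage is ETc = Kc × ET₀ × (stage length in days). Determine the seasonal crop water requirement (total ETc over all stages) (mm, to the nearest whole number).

471 mm

initial: 0.53 × 4.39 × 35 = 81.43 mm
mid-season: 1.17 × 6.82 × 25 = 199.49 mm
late-season: 0.82 × 5.79 × 40 = 189.91 mm
Seasonal total = 470.83 mm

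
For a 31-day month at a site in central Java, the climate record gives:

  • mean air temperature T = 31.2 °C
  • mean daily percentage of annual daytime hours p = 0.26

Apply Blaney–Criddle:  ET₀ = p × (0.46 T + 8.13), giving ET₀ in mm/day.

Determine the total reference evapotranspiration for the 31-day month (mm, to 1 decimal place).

181.2 mm

ET₀ = 0.26 × (0.46 × 31.2 + 8.13) = 0.26 × 22.482 = 5.8453 mm/d
Monthly total = 5.8453 × 31 = 181.204 mm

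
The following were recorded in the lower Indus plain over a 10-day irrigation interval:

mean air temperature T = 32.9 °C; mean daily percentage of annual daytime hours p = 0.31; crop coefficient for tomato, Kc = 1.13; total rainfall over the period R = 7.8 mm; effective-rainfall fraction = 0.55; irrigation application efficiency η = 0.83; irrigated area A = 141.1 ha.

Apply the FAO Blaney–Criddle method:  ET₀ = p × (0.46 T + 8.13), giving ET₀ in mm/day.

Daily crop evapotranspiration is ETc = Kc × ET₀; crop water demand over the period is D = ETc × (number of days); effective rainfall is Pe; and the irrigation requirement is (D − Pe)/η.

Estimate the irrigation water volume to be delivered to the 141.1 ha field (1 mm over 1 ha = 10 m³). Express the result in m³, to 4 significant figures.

131200 m³

ET₀ = 0.31 × (0.46 × 32.9 + 8.13) = 0.31 × 23.264 = 7.2118 mm/d
ETc = Kc × ET₀ = 1.13 × 7.2118 = 8.1493 mm/d
Crop demand D = ETc × 10 d = 8.1493 × 10 = 81.493 mm
Pe = 0.55 × 7.8 = 4.290 mm
D − Pe = 81.493 − 4.290 = 77.203 mm
Gross irrigation = 77.203 / 0.83 = 93.016 mm
Volume = 93.016 mm × 141.1 ha × 10 = 131245.6 m³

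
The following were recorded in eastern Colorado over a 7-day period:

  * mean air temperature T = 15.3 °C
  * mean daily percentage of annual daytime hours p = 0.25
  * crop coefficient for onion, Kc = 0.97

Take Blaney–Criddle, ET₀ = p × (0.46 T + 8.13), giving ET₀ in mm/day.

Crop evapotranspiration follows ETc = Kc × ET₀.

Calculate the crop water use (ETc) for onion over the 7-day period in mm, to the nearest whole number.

26 mm

ET₀ = 0.25 × (0.46 × 15.3 + 8.13) = 0.25 × 15.168 = 3.7920 mm/d
ETc = Kc × ET₀ = 0.97 × 3.7920 = 3.6782 mm/d
Over 7 days: 3.6782 × 7 = 25.747 mm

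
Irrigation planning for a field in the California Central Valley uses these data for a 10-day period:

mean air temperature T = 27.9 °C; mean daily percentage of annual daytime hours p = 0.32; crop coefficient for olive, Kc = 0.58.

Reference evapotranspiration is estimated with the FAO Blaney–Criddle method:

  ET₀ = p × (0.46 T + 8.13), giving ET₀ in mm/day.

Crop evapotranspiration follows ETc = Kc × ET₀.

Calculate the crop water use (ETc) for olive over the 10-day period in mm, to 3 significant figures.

38.9 mm

ET₀ = 0.32 × (0.46 × 27.9 + 8.13) = 0.32 × 20.964 = 6.7085 mm/d
ETc = Kc × ET₀ = 0.58 × 6.7085 = 3.8909 mm/d
Over 10 days: 3.8909 × 10 = 38.909 mm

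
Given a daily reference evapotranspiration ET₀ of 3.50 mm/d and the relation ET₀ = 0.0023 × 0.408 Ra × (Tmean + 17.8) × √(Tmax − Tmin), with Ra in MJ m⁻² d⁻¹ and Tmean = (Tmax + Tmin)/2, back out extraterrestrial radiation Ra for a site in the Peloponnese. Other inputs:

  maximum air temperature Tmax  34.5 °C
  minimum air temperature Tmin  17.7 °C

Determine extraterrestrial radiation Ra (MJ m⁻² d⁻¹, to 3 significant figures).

20.7 MJ m⁻² d⁻¹

Tmean = (34.5+17.7)/2 = 26.10 °C; ΔT = 16.8
Ra = ET₀ / [0.0023 × 0.408 × (Tmean+17.8) × √ΔT]
   = 3.50 / (0.0023 × 0.408 × 43.90 × 4.0988) = 20.728 MJ m⁻² d⁻¹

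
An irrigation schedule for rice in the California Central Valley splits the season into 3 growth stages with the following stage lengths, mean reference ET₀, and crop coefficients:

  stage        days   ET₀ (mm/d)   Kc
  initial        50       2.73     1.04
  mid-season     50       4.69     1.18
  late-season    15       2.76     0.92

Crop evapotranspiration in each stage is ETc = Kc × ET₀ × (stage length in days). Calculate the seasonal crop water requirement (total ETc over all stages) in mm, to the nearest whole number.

initial: 1.04 × 2.73 × 50 = 141.96 mm
mid-season: 1.18 × 4.69 × 50 = 276.71 mm
late-season: 0.92 × 2.76 × 15 = 38.09 mm
Seasonal total = 456.76 mm

457 mm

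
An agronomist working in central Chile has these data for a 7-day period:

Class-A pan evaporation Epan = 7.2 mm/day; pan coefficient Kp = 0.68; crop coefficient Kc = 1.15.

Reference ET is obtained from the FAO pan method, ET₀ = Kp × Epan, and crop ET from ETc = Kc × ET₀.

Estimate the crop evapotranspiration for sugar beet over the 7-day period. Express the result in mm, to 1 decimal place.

ET₀ = 0.68 × 7.2 = 4.8960 mm/d
ETc = Kc × ET₀ = 1.15 × 4.8960 = 5.6304 mm/d
Over 7 days: 5.6304 × 7 = 39.413 mm

39.4 mm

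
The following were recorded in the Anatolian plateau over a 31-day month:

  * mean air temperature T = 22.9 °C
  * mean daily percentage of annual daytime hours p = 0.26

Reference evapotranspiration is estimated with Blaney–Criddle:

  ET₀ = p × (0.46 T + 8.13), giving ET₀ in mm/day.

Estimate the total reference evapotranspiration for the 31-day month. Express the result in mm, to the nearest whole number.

150 mm

ET₀ = 0.26 × (0.46 × 22.9 + 8.13) = 0.26 × 18.664 = 4.8526 mm/d
Monthly total = 4.8526 × 31 = 150.431 mm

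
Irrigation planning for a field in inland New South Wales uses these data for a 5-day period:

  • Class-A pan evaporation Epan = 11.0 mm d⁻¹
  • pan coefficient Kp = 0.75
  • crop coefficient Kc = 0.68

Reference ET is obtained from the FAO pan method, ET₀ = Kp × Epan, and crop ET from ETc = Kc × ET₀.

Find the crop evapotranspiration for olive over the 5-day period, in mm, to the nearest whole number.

28 mm

ET₀ = 0.75 × 11.0 = 8.2500 mm/d
ETc = Kc × ET₀ = 0.68 × 8.2500 = 5.6100 mm/d
Over 5 days: 5.6100 × 5 = 28.050 mm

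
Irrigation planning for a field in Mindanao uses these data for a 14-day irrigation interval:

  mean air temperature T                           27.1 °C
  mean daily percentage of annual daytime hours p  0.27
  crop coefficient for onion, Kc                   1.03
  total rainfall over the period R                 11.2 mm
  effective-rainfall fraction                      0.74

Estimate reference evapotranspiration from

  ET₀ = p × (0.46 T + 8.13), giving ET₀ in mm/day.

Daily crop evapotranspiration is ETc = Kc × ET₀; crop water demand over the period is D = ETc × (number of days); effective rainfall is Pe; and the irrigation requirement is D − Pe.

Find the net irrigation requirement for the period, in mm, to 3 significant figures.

ET₀ = 0.27 × (0.46 × 27.1 + 8.13) = 0.27 × 20.596 = 5.5609 mm/d
ETc = Kc × ET₀ = 1.03 × 5.5609 = 5.7277 mm/d
Crop demand D = ETc × 14 d = 5.7277 × 14 = 80.188 mm
Pe = 0.74 × 11.2 = 8.288 mm
D − Pe = 80.188 − 8.288 = 71.900 mm

71.9 mm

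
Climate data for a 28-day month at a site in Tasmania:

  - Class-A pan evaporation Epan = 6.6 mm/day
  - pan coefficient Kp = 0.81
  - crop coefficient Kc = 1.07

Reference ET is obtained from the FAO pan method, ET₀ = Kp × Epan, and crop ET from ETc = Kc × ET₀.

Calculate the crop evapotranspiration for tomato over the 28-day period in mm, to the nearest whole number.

ET₀ = 0.81 × 6.6 = 5.3460 mm/d
ETc = Kc × ET₀ = 1.07 × 5.3460 = 5.7202 mm/d
Over 28 days: 5.7202 × 28 = 160.166 mm

160 mm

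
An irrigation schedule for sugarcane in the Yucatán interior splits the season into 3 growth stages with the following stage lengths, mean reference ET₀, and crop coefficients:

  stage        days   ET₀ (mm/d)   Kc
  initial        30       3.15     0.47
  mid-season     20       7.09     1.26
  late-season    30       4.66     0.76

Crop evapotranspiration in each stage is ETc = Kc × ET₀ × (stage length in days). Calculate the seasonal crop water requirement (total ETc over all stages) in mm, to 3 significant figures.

329 mm

initial: 0.47 × 3.15 × 30 = 44.42 mm
mid-season: 1.26 × 7.09 × 20 = 178.67 mm
late-season: 0.76 × 4.66 × 30 = 106.25 mm
Seasonal total = 329.34 mm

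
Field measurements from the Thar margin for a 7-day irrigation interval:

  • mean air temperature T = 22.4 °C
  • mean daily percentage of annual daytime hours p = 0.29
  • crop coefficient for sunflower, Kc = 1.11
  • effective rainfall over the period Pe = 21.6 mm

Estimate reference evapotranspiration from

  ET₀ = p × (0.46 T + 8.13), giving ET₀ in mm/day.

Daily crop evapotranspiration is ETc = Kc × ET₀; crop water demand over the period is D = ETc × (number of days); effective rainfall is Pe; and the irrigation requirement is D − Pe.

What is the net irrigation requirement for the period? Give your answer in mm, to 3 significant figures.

19.9 mm

ET₀ = 0.29 × (0.46 × 22.4 + 8.13) = 0.29 × 18.434 = 5.3459 mm/d
ETc = Kc × ET₀ = 1.11 × 5.3459 = 5.9339 mm/d
Crop demand D = ETc × 7 d = 5.9339 × 7 = 41.537 mm
D − Pe = 41.537 − 21.6 = 19.937 mm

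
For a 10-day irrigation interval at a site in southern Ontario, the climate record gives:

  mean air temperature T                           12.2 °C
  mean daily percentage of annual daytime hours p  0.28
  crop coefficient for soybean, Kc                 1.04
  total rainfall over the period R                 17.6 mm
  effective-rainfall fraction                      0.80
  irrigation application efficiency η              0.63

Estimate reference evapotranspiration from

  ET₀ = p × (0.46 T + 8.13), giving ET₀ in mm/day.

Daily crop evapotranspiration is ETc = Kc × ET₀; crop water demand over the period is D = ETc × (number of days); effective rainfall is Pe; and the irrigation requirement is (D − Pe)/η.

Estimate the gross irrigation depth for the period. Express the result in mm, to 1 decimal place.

ET₀ = 0.28 × (0.46 × 12.2 + 8.13) = 0.28 × 13.742 = 3.8478 mm/d
ETc = Kc × ET₀ = 1.04 × 3.8478 = 4.0017 mm/d
Crop demand D = ETc × 10 d = 4.0017 × 10 = 40.017 mm
Pe = 0.80 × 17.6 = 14.080 mm
D − Pe = 40.017 − 14.080 = 25.937 mm
Gross irrigation = 25.937 / 0.63 = 41.170 mm

41.2 mm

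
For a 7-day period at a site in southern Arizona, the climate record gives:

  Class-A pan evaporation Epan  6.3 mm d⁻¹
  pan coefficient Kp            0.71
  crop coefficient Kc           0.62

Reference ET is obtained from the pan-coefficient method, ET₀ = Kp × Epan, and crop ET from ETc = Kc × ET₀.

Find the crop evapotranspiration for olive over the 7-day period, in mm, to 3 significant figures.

ET₀ = 0.71 × 6.3 = 4.4730 mm/d
ETc = Kc × ET₀ = 0.62 × 4.4730 = 2.7733 mm/d
Over 7 days: 2.7733 × 7 = 19.413 mm

19.4 mm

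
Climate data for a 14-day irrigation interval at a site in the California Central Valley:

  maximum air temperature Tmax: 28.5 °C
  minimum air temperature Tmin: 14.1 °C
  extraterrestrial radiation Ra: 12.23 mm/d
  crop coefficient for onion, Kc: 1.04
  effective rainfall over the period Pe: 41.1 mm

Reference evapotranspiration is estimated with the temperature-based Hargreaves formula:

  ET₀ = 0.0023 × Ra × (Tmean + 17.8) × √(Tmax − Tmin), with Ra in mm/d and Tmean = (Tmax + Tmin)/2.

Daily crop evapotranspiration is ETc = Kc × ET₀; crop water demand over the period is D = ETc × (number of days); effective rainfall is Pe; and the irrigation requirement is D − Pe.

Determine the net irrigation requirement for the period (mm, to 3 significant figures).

Tmean = (28.5 + 14.1)/2 = 21.30 °C
ET₀ = 0.0023 × 12.23 × (21.30 + 17.8) × √14.4 = 0.0023 × 12.23 × 39.10 × 3.7947 = 4.1736 mm/d
ETc = Kc × ET₀ = 1.04 × 4.1736 = 4.3405 mm/d
Crop demand D = ETc × 14 d = 4.3405 × 14 = 60.767 mm
D − Pe = 60.767 − 41.1 = 19.667 mm

19.7 mm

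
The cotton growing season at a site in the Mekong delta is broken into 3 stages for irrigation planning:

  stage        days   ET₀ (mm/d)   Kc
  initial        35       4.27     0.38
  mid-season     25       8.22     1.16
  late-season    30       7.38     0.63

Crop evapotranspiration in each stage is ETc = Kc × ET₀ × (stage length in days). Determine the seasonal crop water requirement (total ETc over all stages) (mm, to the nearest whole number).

435 mm

initial: 0.38 × 4.27 × 35 = 56.79 mm
mid-season: 1.16 × 8.22 × 25 = 238.38 mm
late-season: 0.63 × 7.38 × 30 = 139.48 mm
Seasonal total = 434.65 mm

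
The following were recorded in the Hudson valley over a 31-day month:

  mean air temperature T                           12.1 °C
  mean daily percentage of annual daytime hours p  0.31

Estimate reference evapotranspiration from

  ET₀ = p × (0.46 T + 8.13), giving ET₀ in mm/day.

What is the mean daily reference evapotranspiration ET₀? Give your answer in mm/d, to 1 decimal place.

4.2 mm/d

ET₀ = 0.31 × (0.46 × 12.1 + 8.13) = 0.31 × 13.696 = 4.2458 mm/d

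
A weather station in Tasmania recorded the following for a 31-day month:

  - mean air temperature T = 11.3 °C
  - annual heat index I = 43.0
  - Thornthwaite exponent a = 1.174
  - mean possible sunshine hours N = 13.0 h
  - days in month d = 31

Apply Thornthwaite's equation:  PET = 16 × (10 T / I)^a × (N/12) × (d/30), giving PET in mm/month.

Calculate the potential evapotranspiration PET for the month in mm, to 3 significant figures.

10T/I = 10 × 11.3 / 43.0 = 2.6279
(10T/I)^a = 2.6279^1.174 = 3.1090
Uncorrected PET = 16 × 3.1090 = 49.744 mm
Correction = (N/12)(d/30) = (13.0/12)(31/30) = 1.1194
PET = 49.744 × 1.1194 = 55.683 mm/month

55.7 mm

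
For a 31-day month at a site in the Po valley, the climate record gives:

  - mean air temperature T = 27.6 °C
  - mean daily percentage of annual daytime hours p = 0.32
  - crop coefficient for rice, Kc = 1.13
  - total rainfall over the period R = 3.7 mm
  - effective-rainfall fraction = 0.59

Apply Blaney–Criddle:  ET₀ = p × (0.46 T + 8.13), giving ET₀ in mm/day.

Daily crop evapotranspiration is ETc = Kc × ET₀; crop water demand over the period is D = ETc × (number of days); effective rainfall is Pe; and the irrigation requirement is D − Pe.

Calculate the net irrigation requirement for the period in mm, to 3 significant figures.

231 mm

ET₀ = 0.32 × (0.46 × 27.6 + 8.13) = 0.32 × 20.826 = 6.6643 mm/d
ETc = Kc × ET₀ = 1.13 × 6.6643 = 7.5307 mm/d
Crop demand D = ETc × 31 d = 7.5307 × 31 = 233.452 mm
Pe = 0.59 × 3.7 = 2.183 mm
D − Pe = 233.452 − 2.183 = 231.269 mm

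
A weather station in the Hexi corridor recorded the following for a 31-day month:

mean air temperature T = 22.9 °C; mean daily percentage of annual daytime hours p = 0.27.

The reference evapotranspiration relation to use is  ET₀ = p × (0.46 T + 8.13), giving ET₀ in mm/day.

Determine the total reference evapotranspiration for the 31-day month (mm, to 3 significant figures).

ET₀ = 0.27 × (0.46 × 22.9 + 8.13) = 0.27 × 18.664 = 5.0393 mm/d
Monthly total = 5.0393 × 31 = 156.218 mm

156 mm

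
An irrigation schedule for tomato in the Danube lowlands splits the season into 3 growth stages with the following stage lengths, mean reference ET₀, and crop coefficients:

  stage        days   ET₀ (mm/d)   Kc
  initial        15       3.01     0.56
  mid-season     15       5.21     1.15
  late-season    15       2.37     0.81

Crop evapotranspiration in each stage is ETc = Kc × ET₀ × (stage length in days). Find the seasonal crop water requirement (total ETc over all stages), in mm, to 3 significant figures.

initial: 0.56 × 3.01 × 15 = 25.28 mm
mid-season: 1.15 × 5.21 × 15 = 89.87 mm
late-season: 0.81 × 2.37 × 15 = 28.80 mm
Seasonal total = 143.95 mm

144 mm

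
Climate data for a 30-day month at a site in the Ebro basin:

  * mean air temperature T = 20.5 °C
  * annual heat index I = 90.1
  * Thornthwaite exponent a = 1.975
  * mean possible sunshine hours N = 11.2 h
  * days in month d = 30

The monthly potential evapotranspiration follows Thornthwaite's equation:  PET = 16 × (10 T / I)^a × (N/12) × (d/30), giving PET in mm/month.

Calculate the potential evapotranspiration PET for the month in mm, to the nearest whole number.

10T/I = 10 × 20.5 / 90.1 = 2.2752
(10T/I)^a = 2.2752^1.975 = 5.0712
Uncorrected PET = 16 × 5.0712 = 81.139 mm
Correction = (N/12)(d/30) = (11.2/12)(30/30) = 0.9333
PET = 81.139 × 0.9333 = 75.727 mm/month

76 mm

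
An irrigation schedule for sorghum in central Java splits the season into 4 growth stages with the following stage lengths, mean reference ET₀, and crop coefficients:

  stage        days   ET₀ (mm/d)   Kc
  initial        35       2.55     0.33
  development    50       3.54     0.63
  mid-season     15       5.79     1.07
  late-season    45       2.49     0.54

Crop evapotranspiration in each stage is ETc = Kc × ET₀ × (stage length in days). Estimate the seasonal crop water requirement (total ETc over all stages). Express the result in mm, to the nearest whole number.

initial: 0.33 × 2.55 × 35 = 29.45 mm
development: 0.63 × 3.54 × 50 = 111.51 mm
mid-season: 1.07 × 5.79 × 15 = 92.93 mm
late-season: 0.54 × 2.49 × 45 = 60.51 mm
Seasonal total = 294.40 mm

294 mm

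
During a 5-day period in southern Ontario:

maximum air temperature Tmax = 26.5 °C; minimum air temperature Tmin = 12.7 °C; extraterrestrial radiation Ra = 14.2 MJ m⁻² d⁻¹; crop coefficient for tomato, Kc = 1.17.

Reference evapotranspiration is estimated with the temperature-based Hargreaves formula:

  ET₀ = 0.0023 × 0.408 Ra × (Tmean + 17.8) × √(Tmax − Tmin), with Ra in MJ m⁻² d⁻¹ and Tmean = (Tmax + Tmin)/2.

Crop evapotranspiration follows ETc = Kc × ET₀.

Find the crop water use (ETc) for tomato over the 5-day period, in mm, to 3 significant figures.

10.8 mm

Tmean = (26.5 + 12.7)/2 = 19.60 °C
0.408 Ra = 0.408 × 14.2 = 5.7936 mm/d equivalent
ET₀ = 0.0023 × 5.7936 × (19.60 + 17.8) × √13.8 = 0.0023 × 5.7936 × 37.40 × 3.7148 = 1.8513 mm/d
ETc = Kc × ET₀ = 1.17 × 1.8513 = 2.1660 mm/d
Over 5 days: 2.1660 × 5 = 10.830 mm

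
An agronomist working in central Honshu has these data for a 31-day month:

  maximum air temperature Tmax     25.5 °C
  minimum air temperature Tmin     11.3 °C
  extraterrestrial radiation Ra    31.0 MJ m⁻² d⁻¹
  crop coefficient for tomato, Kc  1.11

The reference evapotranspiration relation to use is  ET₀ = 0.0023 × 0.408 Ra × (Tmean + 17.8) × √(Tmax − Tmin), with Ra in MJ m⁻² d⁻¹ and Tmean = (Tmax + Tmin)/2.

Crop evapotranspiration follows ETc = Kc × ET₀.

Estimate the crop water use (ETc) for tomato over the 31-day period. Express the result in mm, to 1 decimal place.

136.5 mm

Tmean = (25.5 + 11.3)/2 = 18.40 °C
0.408 Ra = 0.408 × 31.0 = 12.6480 mm/d equivalent
ET₀ = 0.0023 × 12.6480 × (18.40 + 17.8) × √14.2 = 0.0023 × 12.6480 × 36.20 × 3.7683 = 3.9683 mm/d
ETc = Kc × ET₀ = 1.11 × 3.9683 = 4.4048 mm/d
Over 31 days: 4.4048 × 31 = 136.549 mm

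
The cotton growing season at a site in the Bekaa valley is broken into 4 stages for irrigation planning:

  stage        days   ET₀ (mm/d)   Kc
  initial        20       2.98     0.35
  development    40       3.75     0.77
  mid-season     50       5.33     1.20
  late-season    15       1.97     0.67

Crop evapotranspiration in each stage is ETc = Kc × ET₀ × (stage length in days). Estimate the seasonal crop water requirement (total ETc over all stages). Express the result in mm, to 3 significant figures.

initial: 0.35 × 2.98 × 20 = 20.86 mm
development: 0.77 × 3.75 × 40 = 115.50 mm
mid-season: 1.20 × 5.33 × 50 = 319.80 mm
late-season: 0.67 × 1.97 × 15 = 19.80 mm
Seasonal total = 475.96 mm

476 mm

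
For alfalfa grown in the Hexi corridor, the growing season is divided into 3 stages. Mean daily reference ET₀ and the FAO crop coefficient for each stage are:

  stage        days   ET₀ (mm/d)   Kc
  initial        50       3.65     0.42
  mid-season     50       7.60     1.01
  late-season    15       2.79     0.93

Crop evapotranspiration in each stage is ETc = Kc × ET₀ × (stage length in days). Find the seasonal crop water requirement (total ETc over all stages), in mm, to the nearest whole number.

initial: 0.42 × 3.65 × 50 = 76.65 mm
mid-season: 1.01 × 7.60 × 50 = 383.80 mm
late-season: 0.93 × 2.79 × 15 = 38.92 mm
Seasonal total = 499.37 mm

499 mm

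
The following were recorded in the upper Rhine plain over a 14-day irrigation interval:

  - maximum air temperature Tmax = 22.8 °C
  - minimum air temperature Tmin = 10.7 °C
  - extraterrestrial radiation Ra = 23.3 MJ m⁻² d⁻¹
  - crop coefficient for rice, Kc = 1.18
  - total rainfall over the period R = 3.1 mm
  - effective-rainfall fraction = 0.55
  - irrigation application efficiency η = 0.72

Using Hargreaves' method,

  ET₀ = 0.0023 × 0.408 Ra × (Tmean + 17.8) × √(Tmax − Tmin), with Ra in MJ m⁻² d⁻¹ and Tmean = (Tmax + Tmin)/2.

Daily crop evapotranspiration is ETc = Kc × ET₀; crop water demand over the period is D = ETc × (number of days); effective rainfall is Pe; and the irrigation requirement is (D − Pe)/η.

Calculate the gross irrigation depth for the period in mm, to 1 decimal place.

Tmean = (22.8 + 10.7)/2 = 16.75 °C
0.408 Ra = 0.408 × 23.3 = 9.5064 mm/d equivalent
ET₀ = 0.0023 × 9.5064 × (16.75 + 17.8) × √12.1 = 0.0023 × 9.5064 × 34.55 × 3.4785 = 2.6277 mm/d
ETc = Kc × ET₀ = 1.18 × 2.6277 = 3.1007 mm/d
Crop demand D = ETc × 14 d = 3.1007 × 14 = 43.410 mm
Pe = 0.55 × 3.1 = 1.705 mm
D − Pe = 43.410 − 1.705 = 41.705 mm
Gross irrigation = 41.705 / 0.72 = 57.924 mm

57.9 mm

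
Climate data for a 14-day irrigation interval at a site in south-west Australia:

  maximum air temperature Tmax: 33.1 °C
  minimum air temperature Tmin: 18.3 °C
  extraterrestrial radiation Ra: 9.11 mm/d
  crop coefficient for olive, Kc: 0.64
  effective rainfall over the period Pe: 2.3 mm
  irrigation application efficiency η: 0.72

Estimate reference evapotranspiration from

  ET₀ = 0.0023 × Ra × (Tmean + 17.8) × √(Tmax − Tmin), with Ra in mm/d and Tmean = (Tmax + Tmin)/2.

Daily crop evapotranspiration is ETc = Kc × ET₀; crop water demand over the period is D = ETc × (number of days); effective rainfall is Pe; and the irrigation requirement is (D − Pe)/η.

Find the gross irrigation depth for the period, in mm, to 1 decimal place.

Tmean = (33.1 + 18.3)/2 = 25.70 °C
ET₀ = 0.0023 × 9.11 × (25.70 + 17.8) × √14.8 = 0.0023 × 9.11 × 43.50 × 3.8471 = 3.5065 mm/d
ETc = Kc × ET₀ = 0.64 × 3.5065 = 2.2442 mm/d
Crop demand D = ETc × 14 d = 2.2442 × 14 = 31.419 mm
D − Pe = 31.419 − 2.3 = 29.119 mm
Gross irrigation = 29.119 / 0.72 = 40.443 mm

40.4 mm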